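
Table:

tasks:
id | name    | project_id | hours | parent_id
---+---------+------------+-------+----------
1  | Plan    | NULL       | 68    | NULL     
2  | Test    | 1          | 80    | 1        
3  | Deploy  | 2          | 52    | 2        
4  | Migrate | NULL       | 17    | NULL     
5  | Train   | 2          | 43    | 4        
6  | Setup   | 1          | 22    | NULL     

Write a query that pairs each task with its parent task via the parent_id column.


This is a self-join: tasks is joined to a second copy of itself, matching each row's parent_id to another row's id. Use LEFT JOIN so rows with parent_id=NULL are kept.
  - task 1 (Plan): parent_id=NULL -> NULL
  - task 2 (Test): parent_id=1 -> Plan
  - task 3 (Deploy): parent_id=2 -> Test
  - task 4 (Migrate): parent_id=NULL -> NULL
  - task 5 (Train): parent_id=4 -> Migrate
  - task 6 (Setup): parent_id=NULL -> NULL

SQL:
SELECT a.name AS item, b.name AS parent
FROM tasks a
LEFT JOIN tasks b ON a.parent_id = b.id

Result:
item    | parent 
--------+--------
Plan    | NULL   
Test    | Plan   
Deploy  | Test   
Migrate | NULL   
Train   | Migrate
Setup   | NULL   


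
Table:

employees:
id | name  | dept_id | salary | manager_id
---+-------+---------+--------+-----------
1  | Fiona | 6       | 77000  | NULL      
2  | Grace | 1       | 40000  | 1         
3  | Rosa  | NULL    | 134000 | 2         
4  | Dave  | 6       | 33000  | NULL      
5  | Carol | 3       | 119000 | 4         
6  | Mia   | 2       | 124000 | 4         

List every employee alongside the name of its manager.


This is a self-join: employees is joined to a second copy of itself, matching each row's manager_id to another row's id. Use LEFT JOIN so rows with manager_id=NULL are kept.
  - employee 1 (Fiona): manager_id=NULL -> NULL
  - employee 2 (Grace): manager_id=1 -> Fiona
  - employee 3 (Rosa): manager_id=2 -> Grace
  - employee 4 (Dave): manager_id=NULL -> NULL
  - employee 5 (Carol): manager_id=4 -> Dave
  - employee 6 (Mia): manager_id=4 -> Dave

SQL:
SELECT a.name AS item, b.name AS manager
FROM employees a
LEFT JOIN employees b ON a.manager_id = b.id

Result:
item  | manager
------+--------
Fiona | NULL   
Grace | Fiona  
Rosa  | Grace  
Dave  | NULL   
Carol | Dave   
Mia   | Dave   


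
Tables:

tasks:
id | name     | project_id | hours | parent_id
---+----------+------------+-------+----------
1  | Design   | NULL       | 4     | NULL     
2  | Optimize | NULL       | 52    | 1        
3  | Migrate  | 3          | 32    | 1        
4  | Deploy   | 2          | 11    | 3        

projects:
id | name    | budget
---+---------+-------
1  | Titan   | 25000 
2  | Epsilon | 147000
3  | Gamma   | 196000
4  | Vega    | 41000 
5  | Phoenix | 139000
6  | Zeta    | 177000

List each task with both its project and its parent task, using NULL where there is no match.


Two LEFT JOINs from the same base table tasks: one to projects via project_id, one to tasks itself via parent_id. Both are LEFT so every task is preserved.
Match against projects:
  - task 1 (Design): project_id=NULL, no match -> kept with NULL
  - task 2 (Optimize): project_id=NULL, no match -> kept with NULL
  - task 3 (Migrate): project_id=3 -> matches Gamma
  - task 4 (Deploy): project_id=2 -> matches Epsilon
Match against tasks (self):
  - task 1 (Design): parent_id=NULL -> NULL
  - task 2 (Optimize): parent_id=1 -> Design
  - task 3 (Migrate): parent_id=1 -> Design
  - task 4 (Deploy): parent_id=3 -> Migrate

SQL:
SELECT a.name, b.name AS project, c.name AS parent
FROM tasks a
LEFT JOIN projects b ON a.project_id = b.id
LEFT JOIN tasks c ON a.parent_id = c.id

Result:
name     | project | parent 
---------+---------+--------
Design   | NULL    | NULL   
Optimize | NULL    | Design 
Migrate  | Gamma   | Design 
Deploy   | Epsilon | Migrate


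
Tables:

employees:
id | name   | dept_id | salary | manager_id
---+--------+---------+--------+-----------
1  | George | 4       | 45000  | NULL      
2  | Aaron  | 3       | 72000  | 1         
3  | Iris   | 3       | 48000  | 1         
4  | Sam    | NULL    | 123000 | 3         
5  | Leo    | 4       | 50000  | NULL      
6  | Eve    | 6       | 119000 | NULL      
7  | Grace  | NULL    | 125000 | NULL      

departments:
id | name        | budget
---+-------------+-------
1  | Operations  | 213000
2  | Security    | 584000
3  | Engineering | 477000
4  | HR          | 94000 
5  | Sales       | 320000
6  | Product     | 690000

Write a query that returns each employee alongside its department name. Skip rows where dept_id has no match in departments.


INNER JOIN keeps only employees rows whose dept_id matches an id in departments. Walk through each employee:
  - employee 1 (George): dept_id=4 -> matches HR
  - employee 2 (Aaron): dept_id=3 -> matches Engineering
  - employee 3 (Iris): dept_id=3 -> matches Engineering
  - employee 4 (Sam): dept_id=NULL, no match -> dropped
  - employee 5 (Leo): dept_id=4 -> matches HR
  - employee 6 (Eve): dept_id=6 -> matches Product
  - employee 7 (Grace): dept_id=NULL, no match -> dropped
So 2 of 7 rows are dropped.

SQL:
SELECT a.name, b.name AS department
FROM employees a
INNER JOIN departments b ON a.dept_id = b.id

Result:
name   | department 
-------+------------
George | HR         
Aaron  | Engineering
Iris   | Engineering
Leo    | HR         
Eve    | Product    


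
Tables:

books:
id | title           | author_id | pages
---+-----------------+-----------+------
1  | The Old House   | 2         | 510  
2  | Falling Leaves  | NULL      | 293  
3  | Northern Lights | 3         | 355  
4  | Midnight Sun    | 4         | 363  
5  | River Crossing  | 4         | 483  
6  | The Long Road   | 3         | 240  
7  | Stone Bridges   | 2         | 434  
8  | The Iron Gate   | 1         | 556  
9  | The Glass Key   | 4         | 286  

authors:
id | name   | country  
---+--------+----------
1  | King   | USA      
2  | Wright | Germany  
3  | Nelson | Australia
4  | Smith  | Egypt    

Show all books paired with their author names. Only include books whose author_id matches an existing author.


INNER JOIN keeps only books rows whose author_id matches an id in authors. Walk through each book:
  - book 1 (The Old House): author_id=2 -> matches Wright
  - book 2 (Falling Leaves): author_id=NULL, no match -> dropped
  - book 3 (Northern Lights): author_id=3 -> matches Nelson
  - book 4 (Midnight Sun): author_id=4 -> matches Smith
  - book 5 (River Crossing): author_id=4 -> matches Smith
  - book 6 (The Long Road): author_id=3 -> matches Nelson
  - book 7 (Stone Bridges): author_id=2 -> matches Wright
  - book 8 (The Iron Gate): author_id=1 -> matches King
  - book 9 (The Glass Key): author_id=4 -> matches Smith
So 1 of 9 rows is dropped.

SQL:
SELECT a.title, b.name AS author
FROM books a
INNER JOIN authors b ON a.author_id = b.id

Result:
title           | author
----------------+-------
The Old House   | Wright
Northern Lights | Nelson
Midnight Sun    | Smith 
River Crossing  | Smith 
The Long Road   | Nelson
Stone Bridges   | Wright
The Iron Gate   | King  
The Glass Key   | Smith 


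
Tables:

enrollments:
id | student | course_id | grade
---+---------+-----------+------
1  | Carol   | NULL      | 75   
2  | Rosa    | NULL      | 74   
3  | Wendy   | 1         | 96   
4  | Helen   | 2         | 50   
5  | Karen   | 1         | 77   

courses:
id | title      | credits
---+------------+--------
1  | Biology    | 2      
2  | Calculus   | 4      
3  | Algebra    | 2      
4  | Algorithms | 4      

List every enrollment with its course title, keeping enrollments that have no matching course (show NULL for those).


LEFT JOIN keeps every row from enrollments (the left table); where course_id has no match in courses, the course columns become NULL. Walk through each enrollment:
  - enrollment 1 (Carol): course_id=NULL, no match -> kept with NULL
  - enrollment 2 (Rosa): course_id=NULL, no match -> kept with NULL
  - enrollment 3 (Wendy): course_id=1 -> matches Biology
  - enrollment 4 (Helen): course_id=2 -> matches Calculus
  - enrollment 5 (Karen): course_id=1 -> matches Biology
All 5 rows appear; 2 have NULL course.

SQL:
SELECT a.student, b.title AS course
FROM enrollments a
LEFT JOIN courses b ON a.course_id = b.id

Result:
student | course  
--------+---------
Carol   | NULL    
Rosa    | NULL    
Wendy   | Biology 
Helen   | Calculus
Karen   | Biology 


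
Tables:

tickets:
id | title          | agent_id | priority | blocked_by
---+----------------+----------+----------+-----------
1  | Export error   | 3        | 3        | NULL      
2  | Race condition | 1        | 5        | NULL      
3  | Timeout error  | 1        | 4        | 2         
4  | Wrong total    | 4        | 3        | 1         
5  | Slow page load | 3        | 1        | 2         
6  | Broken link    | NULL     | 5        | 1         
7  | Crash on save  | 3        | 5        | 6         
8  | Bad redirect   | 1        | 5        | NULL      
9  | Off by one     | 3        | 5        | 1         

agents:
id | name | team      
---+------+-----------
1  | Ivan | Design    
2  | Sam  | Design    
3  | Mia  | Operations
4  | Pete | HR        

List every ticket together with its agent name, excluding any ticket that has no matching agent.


INNER JOIN keeps only tickets rows whose agent_id matches an id in agents. Walk through each ticket:
  - ticket 1 (Export error): agent_id=3 -> matches Mia
  - ticket 2 (Race condition): agent_id=1 -> matches Ivan
  - ticket 3 (Timeout error): agent_id=1 -> matches Ivan
  - ticket 4 (Wrong total): agent_id=4 -> matches Pete
  - ticket 5 (Slow page load): agent_id=3 -> matches Mia
  - ticket 6 (Broken link): agent_id=NULL, no match -> dropped
  - ticket 7 (Crash on save): agent_id=3 -> matches Mia
  - ticket 8 (Bad redirect): agent_id=1 -> matches Ivan
  - ticket 9 (Off by one): agent_id=3 -> matches Mia
So 1 of 9 rows is dropped.

SQL:
SELECT a.title, b.name AS agent
FROM tickets a
INNER JOIN agents b ON a.agent_id = b.id

Result:
title          | agent
---------------+------
Export error   | Mia  
Race condition | Ivan 
Timeout error  | Ivan 
Wrong total    | Pete 
Slow page load | Mia  
Crash on save  | Mia  
Bad redirect   | Ivan 
Off by one     | Mia  


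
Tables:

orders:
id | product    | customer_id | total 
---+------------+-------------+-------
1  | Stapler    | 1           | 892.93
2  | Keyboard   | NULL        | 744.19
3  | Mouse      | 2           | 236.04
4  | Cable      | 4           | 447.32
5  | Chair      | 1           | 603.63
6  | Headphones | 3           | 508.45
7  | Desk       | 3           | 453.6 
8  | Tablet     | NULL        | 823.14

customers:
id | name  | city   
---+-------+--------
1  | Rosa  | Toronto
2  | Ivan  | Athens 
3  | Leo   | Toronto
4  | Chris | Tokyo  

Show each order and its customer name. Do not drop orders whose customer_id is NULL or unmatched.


LEFT JOIN keeps every row from orders (the left table); where customer_id has no match in customers, the customer columns become NULL. Walk through each order:
  - order 1 (Stapler): customer_id=1 -> matches Rosa
  - order 2 (Keyboard): customer_id=NULL, no match -> kept with NULL
  - order 3 (Mouse): customer_id=2 -> matches Ivan
  - order 4 (Cable): customer_id=4 -> matches Chris
  - order 5 (Chair): customer_id=1 -> matches Rosa
  - order 6 (Headphones): customer_id=3 -> matches Leo
  - order 7 (Desk): customer_id=3 -> matches Leo
  - order 8 (Tablet): customer_id=NULL, no match -> kept with NULL
All 8 rows appear; 2 have NULL customer.

SQL:
SELECT a.product, b.name AS customer
FROM orders a
LEFT JOIN customers b ON a.customer_id = b.id

Result:
product    | customer
-----------+---------
Stapler    | Rosa    
Keyboard   | NULL    
Mouse      | Ivan    
Cable      | Chris   
Chair      | Rosa    
Headphones | Leo     
Desk       | Leo     
Tablet     | NULL    


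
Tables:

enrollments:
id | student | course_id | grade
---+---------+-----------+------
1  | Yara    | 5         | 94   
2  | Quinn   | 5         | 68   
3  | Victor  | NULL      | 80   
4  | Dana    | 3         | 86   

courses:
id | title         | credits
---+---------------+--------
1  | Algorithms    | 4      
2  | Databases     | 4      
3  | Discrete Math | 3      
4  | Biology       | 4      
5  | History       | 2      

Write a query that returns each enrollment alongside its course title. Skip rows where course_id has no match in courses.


INNER JOIN keeps only enrollments rows whose course_id matches an id in courses. Walk through each enrollment:
  - enrollment 1 (Yara): course_id=5 -> matches History
  - enrollment 2 (Quinn): course_id=5 -> matches History
  - enrollment 3 (Victor): course_id=NULL, no match -> dropped
  - enrollment 4 (Dana): course_id=3 -> matches Discrete Math
So 1 of 4 rows is dropped.

SQL:
SELECT a.student, b.title AS course
FROM enrollments a
INNER JOIN courses b ON a.course_id = b.id

Result:
student | course       
--------+--------------
Yara    | History      
Quinn   | History      
Dana    | Discrete Math


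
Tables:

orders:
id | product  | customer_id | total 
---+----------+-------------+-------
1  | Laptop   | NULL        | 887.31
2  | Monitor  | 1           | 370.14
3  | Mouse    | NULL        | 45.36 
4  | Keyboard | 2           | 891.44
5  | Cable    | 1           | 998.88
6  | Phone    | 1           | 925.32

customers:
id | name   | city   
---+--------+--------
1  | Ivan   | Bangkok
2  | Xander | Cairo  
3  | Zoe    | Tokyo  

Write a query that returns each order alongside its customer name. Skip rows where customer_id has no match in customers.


INNER JOIN keeps only orders rows whose customer_id matches an id in customers. Walk through each order:
  - order 1 (Laptop): customer_id=NULL, no match -> dropped
  - order 2 (Monitor): customer_id=1 -> matches Ivan
  - order 3 (Mouse): customer_id=NULL, no match -> dropped
  - order 4 (Keyboard): customer_id=2 -> matches Xander
  - order 5 (Cable): customer_id=1 -> matches Ivan
  - order 6 (Phone): customer_id=1 -> matches Ivan
So 2 of 6 rows are dropped.

SQL:
SELECT a.product, b.name AS customer
FROM orders a
INNER JOIN customers b ON a.customer_id = b.id

Result:
product  | customer
---------+---------
Monitor  | Ivan    
Keyboard | Xander  
Cable    | Ivan    
Phone    | Ivan    


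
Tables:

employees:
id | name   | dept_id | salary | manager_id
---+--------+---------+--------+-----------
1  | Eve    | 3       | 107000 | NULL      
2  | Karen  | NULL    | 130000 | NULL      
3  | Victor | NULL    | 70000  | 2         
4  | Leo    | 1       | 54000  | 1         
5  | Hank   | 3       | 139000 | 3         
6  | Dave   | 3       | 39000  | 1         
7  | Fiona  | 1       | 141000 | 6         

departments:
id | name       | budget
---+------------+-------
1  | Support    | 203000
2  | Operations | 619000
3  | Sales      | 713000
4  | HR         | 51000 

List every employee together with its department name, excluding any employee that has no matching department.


INNER JOIN keeps only employees rows whose dept_id matches an id in departments. Walk through each employee:
  - employee 1 (Eve): dept_id=3 -> matches Sales
  - employee 2 (Karen): dept_id=NULL, no match -> dropped
  - employee 3 (Victor): dept_id=NULL, no match -> dropped
  - employee 4 (Leo): dept_id=1 -> matches Support
  - employee 5 (Hank): dept_id=3 -> matches Sales
  - employee 6 (Dave): dept_id=3 -> matches Sales
  - employee 7 (Fiona): dept_id=1 -> matches Support
So 2 of 7 rows are dropped.

SQL:
SELECT a.name, b.name AS department
FROM employees a
INNER JOIN departments b ON a.dept_id = b.id

Result:
name  | department
------+-----------
Eve   | Sales     
Leo   | Support   
Hank  | Sales     
Dave  | Sales     
Fiona | Support   


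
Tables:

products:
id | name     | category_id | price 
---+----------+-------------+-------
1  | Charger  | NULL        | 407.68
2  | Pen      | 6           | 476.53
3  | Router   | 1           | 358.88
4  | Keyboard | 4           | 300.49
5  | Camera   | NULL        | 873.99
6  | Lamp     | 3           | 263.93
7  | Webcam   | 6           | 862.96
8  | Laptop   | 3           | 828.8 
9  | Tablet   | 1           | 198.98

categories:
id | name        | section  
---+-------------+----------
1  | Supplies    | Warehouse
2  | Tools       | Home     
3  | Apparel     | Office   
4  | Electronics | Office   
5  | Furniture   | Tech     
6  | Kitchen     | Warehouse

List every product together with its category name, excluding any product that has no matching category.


INNER JOIN keeps only products rows whose category_id matches an id in categories. Walk through each product:
  - product 1 (Charger): category_id=NULL, no match -> dropped
  - product 2 (Pen): category_id=6 -> matches Kitchen
  - product 3 (Router): category_id=1 -> matches Supplies
  - product 4 (Keyboard): category_id=4 -> matches Electronics
  - product 5 (Camera): category_id=NULL, no match -> dropped
  - product 6 (Lamp): category_id=3 -> matches Apparel
  - product 7 (Webcam): category_id=6 -> matches Kitchen
  - product 8 (Laptop): category_id=3 -> matches Apparel
  - product 9 (Tablet): category_id=1 -> matches Supplies
So 2 of 9 rows are dropped.

SQL:
SELECT a.name, b.name AS category
FROM products a
INNER JOIN categories b ON a.category_id = b.id

Result:
name     | category   
---------+------------
Pen      | Kitchen    
Router   | Supplies   
Keyboard | Electronics
Lamp     | Apparel    
Webcam   | Kitchen    
Laptop   | Apparel    
Tablet   | Supplies   


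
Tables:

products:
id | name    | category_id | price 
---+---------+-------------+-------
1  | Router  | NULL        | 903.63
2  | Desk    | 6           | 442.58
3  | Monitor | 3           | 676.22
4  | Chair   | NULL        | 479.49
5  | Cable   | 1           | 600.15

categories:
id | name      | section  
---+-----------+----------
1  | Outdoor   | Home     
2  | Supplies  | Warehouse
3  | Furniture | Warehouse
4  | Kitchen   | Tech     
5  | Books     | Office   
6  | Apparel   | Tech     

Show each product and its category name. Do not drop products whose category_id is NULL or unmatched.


LEFT JOIN keeps every row from products (the left table); where category_id has no match in categories, the category columns become NULL. Walk through each product:
  - product 1 (Router): category_id=NULL, no match -> kept with NULL
  - product 2 (Desk): category_id=6 -> matches Apparel
  - product 3 (Monitor): category_id=3 -> matches Furniture
  - product 4 (Chair): category_id=NULL, no match -> kept with NULL
  - product 5 (Cable): category_id=1 -> matches Outdoor
All 5 rows appear; 2 have NULL category.

SQL:
SELECT a.name, b.name AS category
FROM products a
LEFT JOIN categories b ON a.category_id = b.id

Result:
name    | category 
--------+----------
Router  | NULL     
Desk    | Apparel  
Monitor | Furniture
Chair   | NULL     
Cable   | Outdoor  


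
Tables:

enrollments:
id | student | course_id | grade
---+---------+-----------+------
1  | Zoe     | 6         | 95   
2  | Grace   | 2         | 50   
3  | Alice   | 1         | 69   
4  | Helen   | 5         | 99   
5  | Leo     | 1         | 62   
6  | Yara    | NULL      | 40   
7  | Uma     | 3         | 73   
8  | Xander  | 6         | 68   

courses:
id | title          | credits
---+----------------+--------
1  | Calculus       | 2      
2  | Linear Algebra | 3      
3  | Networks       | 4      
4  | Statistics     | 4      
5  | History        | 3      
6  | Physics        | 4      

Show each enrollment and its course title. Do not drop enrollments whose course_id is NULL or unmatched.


LEFT JOIN keeps every row from enrollments (the left table); where course_id has no match in courses, the course columns become NULL. Walk through each enrollment:
  - enrollment 1 (Zoe): course_id=6 -> matches Physics
  - enrollment 2 (Grace): course_id=2 -> matches Linear Algebra
  - enrollment 3 (Alice): course_id=1 -> matches Calculus
  - enrollment 4 (Helen): course_id=5 -> matches History
  - enrollment 5 (Leo): course_id=1 -> matches Calculus
  - enrollment 6 (Yara): course_id=NULL, no match -> kept with NULL
  - enrollment 7 (Uma): course_id=3 -> matches Networks
  - enrollment 8 (Xander): course_id=6 -> matches Physics
All 8 rows appear; 1 has NULL course.

SQL:
SELECT a.student, b.title AS course
FROM enrollments a
LEFT JOIN courses b ON a.course_id = b.id

Result:
student | course        
--------+---------------
Zoe     | Physics       
Grace   | Linear Algebra
Alice   | Calculus      
Helen   | History       
Leo     | Calculus      
Yara    | NULL          
Uma     | Networks      
Xander  | Physics       


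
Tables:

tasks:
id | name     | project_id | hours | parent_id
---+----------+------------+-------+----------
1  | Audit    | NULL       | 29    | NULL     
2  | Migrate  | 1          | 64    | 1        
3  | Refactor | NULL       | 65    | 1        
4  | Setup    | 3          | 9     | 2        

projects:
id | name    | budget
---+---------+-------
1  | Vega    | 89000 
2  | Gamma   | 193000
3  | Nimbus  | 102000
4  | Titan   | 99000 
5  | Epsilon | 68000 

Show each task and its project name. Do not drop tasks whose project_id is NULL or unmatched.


LEFT JOIN keeps every row from tasks (the left table); where project_id has no match in projects, the project columns become NULL. Walk through each task:
  - task 1 (Audit): project_id=NULL, no match -> kept with NULL
  - task 2 (Migrate): project_id=1 -> matches Vega
  - task 3 (Refactor): project_id=NULL, no match -> kept with NULL
  - task 4 (Setup): project_id=3 -> matches Nimbus
All 4 rows appear; 2 have NULL project.

SQL:
SELECT a.name, b.name AS project
FROM tasks a
LEFT JOIN projects b ON a.project_id = b.id

Result:
name     | project
---------+--------
Audit    | NULL   
Migrate  | Vega   
Refactor | NULL   
Setup    | Nimbus 


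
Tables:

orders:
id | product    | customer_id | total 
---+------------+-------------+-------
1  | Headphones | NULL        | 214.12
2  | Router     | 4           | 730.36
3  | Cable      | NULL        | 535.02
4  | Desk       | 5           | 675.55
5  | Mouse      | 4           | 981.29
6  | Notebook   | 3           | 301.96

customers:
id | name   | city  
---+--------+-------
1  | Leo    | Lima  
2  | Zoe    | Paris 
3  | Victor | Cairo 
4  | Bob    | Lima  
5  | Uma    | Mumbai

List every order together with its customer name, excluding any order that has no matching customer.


INNER JOIN keeps only orders rows whose customer_id matches an id in customers. Walk through each order:
  - order 1 (Headphones): customer_id=NULL, no match -> dropped
  - order 2 (Router): customer_id=4 -> matches Bob
  - order 3 (Cable): customer_id=NULL, no match -> dropped
  - order 4 (Desk): customer_id=5 -> matches Uma
  - order 5 (Mouse): customer_id=4 -> matches Bob
  - order 6 (Notebook): customer_id=3 -> matches Victor
So 2 of 6 rows are dropped.

SQL:
SELECT a.product, b.name AS customer
FROM orders a
INNER JOIN customers b ON a.customer_id = b.id

Result:
product  | customer
---------+---------
Router   | Bob     
Desk     | Uma     
Mouse    | Bob     
Notebook | Victor  


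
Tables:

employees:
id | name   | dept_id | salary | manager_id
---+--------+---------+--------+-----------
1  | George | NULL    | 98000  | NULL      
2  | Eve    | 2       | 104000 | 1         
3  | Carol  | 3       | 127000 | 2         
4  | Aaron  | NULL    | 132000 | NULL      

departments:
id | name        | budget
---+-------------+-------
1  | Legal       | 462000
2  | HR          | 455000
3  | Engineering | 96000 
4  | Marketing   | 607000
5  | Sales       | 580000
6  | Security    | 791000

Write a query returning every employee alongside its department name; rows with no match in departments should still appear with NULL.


LEFT JOIN keeps every row from employees (the left table); where dept_id has no match in departments, the department columns become NULL. Walk through each employee:
  - employee 1 (George): dept_id=NULL, no match -> kept with NULL
  - employee 2 (Eve): dept_id=2 -> matches HR
  - employee 3 (Carol): dept_id=3 -> matches Engineering
  - employee 4 (Aaron): dept_id=NULL, no match -> kept with NULL
All 4 rows appear; 2 have NULL department.

SQL:
SELECT a.name, b.name AS department
FROM employees a
LEFT JOIN departments b ON a.dept_id = b.id

Result:
name   | department 
-------+------------
George | NULL       
Eve    | HR         
Carol  | Engineering
Aaron  | NULL       


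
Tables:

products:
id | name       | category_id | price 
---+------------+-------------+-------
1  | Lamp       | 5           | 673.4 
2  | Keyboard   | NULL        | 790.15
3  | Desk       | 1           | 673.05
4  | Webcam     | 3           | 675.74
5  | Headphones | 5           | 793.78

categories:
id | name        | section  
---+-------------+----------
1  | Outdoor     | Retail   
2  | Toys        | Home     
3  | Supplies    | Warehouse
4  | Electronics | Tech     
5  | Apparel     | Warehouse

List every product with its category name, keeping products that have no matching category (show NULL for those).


LEFT JOIN keeps every row from products (the left table); where category_id has no match in categories, the category columns become NULL. Walk through each product:
  - product 1 (Lamp): category_id=5 -> matches Apparel
  - product 2 (Keyboard): category_id=NULL, no match -> kept with NULL
  - product 3 (Desk): category_id=1 -> matches Outdoor
  - product 4 (Webcam): category_id=3 -> matches Supplies
  - product 5 (Headphones): category_id=5 -> matches Apparel
All 5 rows appear; 1 has NULL category.

SQL:
SELECT a.name, b.name AS category
FROM products a
LEFT JOIN categories b ON a.category_id = b.id

Result:
name       | category
-----------+---------
Lamp       | Apparel 
Keyboard   | NULL    
Desk       | Outdoor 
Webcam     | Supplies
Headphones | Apparel 


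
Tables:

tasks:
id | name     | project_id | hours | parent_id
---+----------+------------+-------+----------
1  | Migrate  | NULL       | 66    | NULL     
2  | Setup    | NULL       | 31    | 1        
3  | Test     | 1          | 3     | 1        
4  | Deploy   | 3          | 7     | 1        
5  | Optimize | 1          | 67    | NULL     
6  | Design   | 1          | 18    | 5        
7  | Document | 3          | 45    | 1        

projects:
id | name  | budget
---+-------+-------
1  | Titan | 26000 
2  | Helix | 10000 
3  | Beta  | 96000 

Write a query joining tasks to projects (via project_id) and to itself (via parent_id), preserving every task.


Two LEFT JOINs from the same base table tasks: one to projects via project_id, one to tasks itself via parent_id. Both are LEFT so every task is preserved.
Match against projects:
  - task 1 (Migrate): project_id=NULL, no match -> kept with NULL
  - task 2 (Setup): project_id=NULL, no match -> kept with NULL
  - task 3 (Test): project_id=1 -> matches Titan
  - task 4 (Deploy): project_id=3 -> matches Beta
  - task 5 (Optimize): project_id=1 -> matches Titan
  - task 6 (Design): project_id=1 -> matches Titan
  - task 7 (Document): project_id=3 -> matches Beta
Match against tasks (self):
  - task 1 (Migrate): parent_id=NULL -> NULL
  - task 2 (Setup): parent_id=1 -> Migrate
  - task 3 (Test): parent_id=1 -> Migrate
  - task 4 (Deploy): parent_id=1 -> Migrate
  - task 5 (Optimize): parent_id=NULL -> NULL
  - task 6 (Design): parent_id=5 -> Optimize
  - task 7 (Document): parent_id=1 -> Migrate

SQL:
SELECT a.name, b.name AS project, c.name AS parent
FROM tasks a
LEFT JOIN projects b ON a.project_id = b.id
LEFT JOIN tasks c ON a.parent_id = c.id

Result:
name     | project | parent  
---------+---------+---------
Migrate  | NULL    | NULL    
Setup    | NULL    | Migrate 
Test     | Titan   | Migrate 
Deploy   | Beta    | Migrate 
Optimize | Titan   | NULL    
Design   | Titan   | Optimize
Document | Beta    | Migrate 


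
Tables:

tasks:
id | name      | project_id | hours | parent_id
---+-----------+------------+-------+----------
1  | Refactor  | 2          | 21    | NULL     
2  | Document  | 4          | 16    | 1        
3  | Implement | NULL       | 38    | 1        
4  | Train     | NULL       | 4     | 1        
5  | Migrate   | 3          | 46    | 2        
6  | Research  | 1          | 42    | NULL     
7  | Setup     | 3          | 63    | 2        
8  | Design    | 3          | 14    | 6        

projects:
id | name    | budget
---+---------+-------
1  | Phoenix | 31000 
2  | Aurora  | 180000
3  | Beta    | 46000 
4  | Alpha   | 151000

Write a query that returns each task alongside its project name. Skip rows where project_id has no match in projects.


INNER JOIN keeps only tasks rows whose project_id matches an id in projects. Walk through each task:
  - task 1 (Refactor): project_id=2 -> matches Aurora
  - task 2 (Document): project_id=4 -> matches Alpha
  - task 3 (Implement): project_id=NULL, no match -> dropped
  - task 4 (Train): project_id=NULL, no match -> dropped
  - task 5 (Migrate): project_id=3 -> matches Beta
  - task 6 (Research): project_id=1 -> matches Phoenix
  - task 7 (Setup): project_id=3 -> matches Beta
  - task 8 (Design): project_id=3 -> matches Beta
So 2 of 8 rows are dropped.

SQL:
SELECT a.name, b.name AS project
FROM tasks a
INNER JOIN projects b ON a.project_id = b.id

Result:
name     | project
---------+--------
Refactor | Aurora 
Document | Alpha  
Migrate  | Beta   
Research | Phoenix
Setup    | Beta   
Design   | Beta   


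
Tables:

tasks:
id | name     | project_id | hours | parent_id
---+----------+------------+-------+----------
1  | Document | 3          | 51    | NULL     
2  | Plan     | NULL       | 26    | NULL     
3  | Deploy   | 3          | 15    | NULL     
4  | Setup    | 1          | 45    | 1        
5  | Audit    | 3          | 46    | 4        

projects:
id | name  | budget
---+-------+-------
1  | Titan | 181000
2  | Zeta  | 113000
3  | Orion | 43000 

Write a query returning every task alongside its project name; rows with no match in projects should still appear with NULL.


LEFT JOIN keeps every row from tasks (the left table); where project_id has no match in projects, the project columns become NULL. Walk through each task:
  - task 1 (Document): project_id=3 -> matches Orion
  - task 2 (Plan): project_id=NULL, no match -> kept with NULL
  - task 3 (Deploy): project_id=3 -> matches Orion
  - task 4 (Setup): project_id=1 -> matches Titan
  - task 5 (Audit): project_id=3 -> matches Orion
All 5 rows appear; 1 has NULL project.

SQL:
SELECT a.name, b.name AS project
FROM tasks a
LEFT JOIN projects b ON a.project_id = b.id

Result:
name     | project
---------+--------
Document | Orion  
Plan     | NULL   
Deploy   | Orion  
Setup    | Titan  
Audit    | Orion  


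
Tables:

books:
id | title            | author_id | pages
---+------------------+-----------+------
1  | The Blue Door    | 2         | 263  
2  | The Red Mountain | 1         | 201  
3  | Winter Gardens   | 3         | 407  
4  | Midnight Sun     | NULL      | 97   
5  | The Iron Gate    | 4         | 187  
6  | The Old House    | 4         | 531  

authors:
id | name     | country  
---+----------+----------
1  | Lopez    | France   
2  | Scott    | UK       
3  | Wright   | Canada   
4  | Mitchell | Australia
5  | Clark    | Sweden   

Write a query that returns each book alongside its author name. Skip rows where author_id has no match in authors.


INNER JOIN keeps only books rows whose author_id matches an id in authors. Walk through each book:
  - book 1 (The Blue Door): author_id=2 -> matches Scott
  - book 2 (The Red Mountain): author_id=1 -> matches Lopez
  - book 3 (Winter Gardens): author_id=3 -> matches Wright
  - book 4 (Midnight Sun): author_id=NULL, no match -> dropped
  - book 5 (The Iron Gate): author_id=4 -> matches Mitchell
  - book 6 (The Old House): author_id=4 -> matches Mitchell
So 1 of 6 rows is dropped.

SQL:
SELECT a.title, b.name AS author
FROM books a
INNER JOIN authors b ON a.author_id = b.id

Result:
title            | author  
-----------------+---------
The Blue Door    | Scott   
The Red Mountain | Lopez   
Winter Gardens   | Wright  
The Iron Gate    | Mitchell
The Old House    | Mitchell


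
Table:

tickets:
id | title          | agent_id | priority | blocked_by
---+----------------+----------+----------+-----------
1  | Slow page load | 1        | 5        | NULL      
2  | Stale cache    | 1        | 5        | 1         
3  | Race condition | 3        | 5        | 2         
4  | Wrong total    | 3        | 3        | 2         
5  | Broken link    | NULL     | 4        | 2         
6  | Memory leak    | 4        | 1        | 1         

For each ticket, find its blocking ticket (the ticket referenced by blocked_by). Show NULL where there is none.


This is a self-join: tickets is joined to a second copy of itself, matching each row's blocked_by to another row's id. Use LEFT JOIN so rows with blocked_by=NULL are kept.
  - ticket 1 (Slow page load): blocked_by=NULL -> NULL
  - ticket 2 (Stale cache): blocked_by=1 -> Slow page load
  - ticket 3 (Race condition): blocked_by=2 -> Stale cache
  - ticket 4 (Wrong total): blocked_by=2 -> Stale cache
  - ticket 5 (Broken link): blocked_by=2 -> Stale cache
  - ticket 6 (Memory leak): blocked_by=1 -> Slow page load

SQL:
SELECT a.title AS item, b.title AS blocked_by
FROM tickets a
LEFT JOIN tickets b ON a.blocked_by = b.id

Result:
item           | blocked_by    
---------------+---------------
Slow page load | NULL          
Stale cache    | Slow page load
Race condition | Stale cache   
Wrong total    | Stale cache   
Broken link    | Stale cache   
Memory leak    | Slow page load


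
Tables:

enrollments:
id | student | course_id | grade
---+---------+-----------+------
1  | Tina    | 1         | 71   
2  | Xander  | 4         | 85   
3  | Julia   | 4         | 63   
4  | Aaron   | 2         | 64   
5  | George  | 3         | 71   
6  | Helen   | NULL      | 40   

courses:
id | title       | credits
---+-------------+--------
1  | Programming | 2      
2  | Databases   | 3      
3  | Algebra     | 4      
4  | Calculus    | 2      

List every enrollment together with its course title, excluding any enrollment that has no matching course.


INNER JOIN keeps only enrollments rows whose course_id matches an id in courses. Walk through each enrollment:
  - enrollment 1 (Tina): course_id=1 -> matches Programming
  - enrollment 2 (Xander): course_id=4 -> matches Calculus
  - enrollment 3 (Julia): course_id=4 -> matches Calculus
  - enrollment 4 (Aaron): course_id=2 -> matches Databases
  - enrollment 5 (George): course_id=3 -> matches Algebra
  - enrollment 6 (Helen): course_id=NULL, no match -> dropped
So 1 of 6 rows is dropped.

SQL:
SELECT a.student, b.title AS course
FROM enrollments a
INNER JOIN courses b ON a.course_id = b.id

Result:
student | course     
--------+------------
Tina    | Programming
Xander  | Calculus   
Julia   | Calculus   
Aaron   | Databases  
George  | Algebra    


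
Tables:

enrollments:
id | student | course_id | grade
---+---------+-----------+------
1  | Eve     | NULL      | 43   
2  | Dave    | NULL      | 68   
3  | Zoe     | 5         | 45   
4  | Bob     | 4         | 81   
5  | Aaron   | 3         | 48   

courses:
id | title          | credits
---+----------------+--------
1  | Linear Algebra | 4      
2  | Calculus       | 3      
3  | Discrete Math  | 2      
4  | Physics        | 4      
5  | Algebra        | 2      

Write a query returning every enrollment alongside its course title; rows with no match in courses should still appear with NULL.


LEFT JOIN keeps every row from enrollments (the left table); where course_id has no match in courses, the course columns become NULL. Walk through each enrollment:
  - enrollment 1 (Eve): course_id=NULL, no match -> kept with NULL
  - enrollment 2 (Dave): course_id=NULL, no match -> kept with NULL
  - enrollment 3 (Zoe): course_id=5 -> matches Algebra
  - enrollment 4 (Bob): course_id=4 -> matches Physics
  - enrollment 5 (Aaron): course_id=3 -> matches Discrete Math
All 5 rows appear; 2 have NULL course.

SQL:
SELECT a.student, b.title AS course
FROM enrollments a
LEFT JOIN courses b ON a.course_id = b.id

Result:
student | course       
--------+--------------
Eve     | NULL         
Dave    | NULL         
Zoe     | Algebra      
Bob     | Physics      
Aaron   | Discrete Math


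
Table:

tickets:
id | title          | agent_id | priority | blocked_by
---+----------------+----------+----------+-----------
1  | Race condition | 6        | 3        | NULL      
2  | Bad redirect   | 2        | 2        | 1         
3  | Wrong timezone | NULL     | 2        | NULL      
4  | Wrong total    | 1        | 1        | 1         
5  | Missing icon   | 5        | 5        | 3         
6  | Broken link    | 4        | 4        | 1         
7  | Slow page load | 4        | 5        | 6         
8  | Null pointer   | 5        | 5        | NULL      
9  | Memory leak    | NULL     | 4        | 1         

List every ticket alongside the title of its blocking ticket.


This is a self-join: tickets is joined to a second copy of itself, matching each row's blocked_by to another row's id. Use LEFT JOIN so rows with blocked_by=NULL are kept.
  - ticket 1 (Race condition): blocked_by=NULL -> NULL
  - ticket 2 (Bad redirect): blocked_by=1 -> Race condition
  - ticket 3 (Wrong timezone): blocked_by=NULL -> NULL
  - ticket 4 (Wrong total): blocked_by=1 -> Race condition
  - ticket 5 (Missing icon): blocked_by=3 -> Wrong timezone
  - ticket 6 (Broken link): blocked_by=1 -> Race condition
  - ticket 7 (Slow page load): blocked_by=6 -> Broken link
  - ticket 8 (Null pointer): blocked_by=NULL -> NULL
  - ticket 9 (Memory leak): blocked_by=1 -> Race condition

SQL:
SELECT a.title AS item, b.title AS blocked_by
FROM tickets a
LEFT JOIN tickets b ON a.blocked_by = b.id

Result:
item           | blocked_by    
---------------+---------------
Race condition | NULL          
Bad redirect   | Race condition
Wrong timezone | NULL          
Wrong total    | Race condition
Missing icon   | Wrong timezone
Broken link    | Race condition
Slow page load | Broken link   
Null pointer   | NULL          
Memory leak    | Race condition


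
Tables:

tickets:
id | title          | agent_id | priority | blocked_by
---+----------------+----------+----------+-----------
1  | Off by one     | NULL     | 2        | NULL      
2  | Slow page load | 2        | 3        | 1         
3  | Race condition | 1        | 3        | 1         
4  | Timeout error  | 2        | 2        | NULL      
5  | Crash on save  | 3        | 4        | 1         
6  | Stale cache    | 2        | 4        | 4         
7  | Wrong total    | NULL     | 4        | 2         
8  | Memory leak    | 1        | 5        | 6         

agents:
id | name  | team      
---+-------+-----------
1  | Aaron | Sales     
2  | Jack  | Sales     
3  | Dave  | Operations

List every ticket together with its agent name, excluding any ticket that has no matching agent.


INNER JOIN keeps only tickets rows whose agent_id matches an id in agents. Walk through each ticket:
  - ticket 1 (Off by one): agent_id=NULL, no match -> dropped
  - ticket 2 (Slow page load): agent_id=2 -> matches Jack
  - ticket 3 (Race condition): agent_id=1 -> matches Aaron
  - ticket 4 (Timeout error): agent_id=2 -> matches Jack
  - ticket 5 (Crash on save): agent_id=3 -> matches Dave
  - ticket 6 (Stale cache): agent_id=2 -> matches Jack
  - ticket 7 (Wrong total): agent_id=NULL, no match -> dropped
  - ticket 8 (Memory leak): agent_id=1 -> matches Aaron
So 2 of 8 rows are dropped.

SQL:
SELECT a.title, b.name AS agent
FROM tickets a
INNER JOIN agents b ON a.agent_id = b.id

Result:
title          | agent
---------------+------
Slow page load | Jack 
Race condition | Aaron
Timeout error  | Jack 
Crash on save  | Dave 
Stale cache    | Jack 
Memory leak    | Aaron


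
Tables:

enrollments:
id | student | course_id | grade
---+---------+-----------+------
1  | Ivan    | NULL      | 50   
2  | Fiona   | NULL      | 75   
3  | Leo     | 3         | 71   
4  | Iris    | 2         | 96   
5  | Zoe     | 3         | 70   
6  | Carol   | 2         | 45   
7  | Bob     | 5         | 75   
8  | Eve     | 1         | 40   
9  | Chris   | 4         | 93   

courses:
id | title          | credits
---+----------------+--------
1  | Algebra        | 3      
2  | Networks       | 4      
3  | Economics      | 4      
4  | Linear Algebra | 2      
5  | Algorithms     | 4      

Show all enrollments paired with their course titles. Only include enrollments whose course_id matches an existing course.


INNER JOIN keeps only enrollments rows whose course_id matches an id in courses. Walk through each enrollment:
  - enrollment 1 (Ivan): course_id=NULL, no match -> dropped
  - enrollment 2 (Fiona): course_id=NULL, no match -> dropped
  - enrollment 3 (Leo): course_id=3 -> matches Economics
  - enrollment 4 (Iris): course_id=2 -> matches Networks
  - enrollment 5 (Zoe): course_id=3 -> matches Economics
  - enrollment 6 (Carol): course_id=2 -> matches Networks
  - enrollment 7 (Bob): course_id=5 -> matches Algorithms
  - enrollment 8 (Eve): course_id=1 -> matches Algebra
  - enrollment 9 (Chris): course_id=4 -> matches Linear Algebra
So 2 of 9 rows are dropped.

SQL:
SELECT a.student, b.title AS course
FROM enrollments a
INNER JOIN courses b ON a.course_id = b.id

Result:
student | course        
--------+---------------
Leo     | Economics     
Iris    | Networks      
Zoe     | Economics     
Carol   | Networks      
Bob     | Algorithms    
Eve     | Algebra       
Chris   | Linear Algebra
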